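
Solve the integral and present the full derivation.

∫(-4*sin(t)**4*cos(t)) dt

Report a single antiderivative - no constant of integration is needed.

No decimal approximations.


Step 1. Substitute u = sin(t), turning ∫(-4*sin(t)**4*cos(t)) dt into ∫(-4*u**4) du: now ∫(-4*u**4) du.
Step 2. Evaluate the standard form: now -4*u**5/5.
Step 3. Substitute back u = sin(t): now -4*sin(t)**5/5.
Answer: -4*sin(t)**5/5.


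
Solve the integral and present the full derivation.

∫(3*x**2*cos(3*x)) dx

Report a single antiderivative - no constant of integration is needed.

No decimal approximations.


Step 1. Integrate ∫(3*x**2*cos(3*x)) dx by parts with u = x**2, dv = (3*cos(3*x)) dx, so v = sin(3*x): now x**2*sin(3*x) + ∫(-2*x*sin(3*x)) dx.
Step 2. Integrate ∫(-2*x*sin(3*x)) dx by parts with u = x, dv = (-2*sin(3*x)) dx, so v = 2*cos(3*x)/3: now x**2*sin(3*x) + 2*x*cos(3*x)/3 + ∫(-2*cos(3*x)/3) dx.
Step 3. Evaluate the standard form: now x**2*sin(3*x) + 2*x*cos(3*x)/3 - 2*sin(3*x)/9.
Answer: x**2*sin(3*x) + 2*x*cos(3*x)/3 - 2*sin(3*x)/9.


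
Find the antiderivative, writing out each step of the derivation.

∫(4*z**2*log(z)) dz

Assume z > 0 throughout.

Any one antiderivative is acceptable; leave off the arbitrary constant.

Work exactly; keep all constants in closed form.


Step 1. Integrate ∫(4*z**2*log(z)) dz by parts with u = log(z), dv = (4*z**2) dz, so v = 4*z**3/3 [assuming z > 0]: now 4*z**3*log(z)/3 + ∫(-4*z**2/3) dz.
Step 2. Evaluate the standard form: now 4*z**3*log(z)/3 - 4*z**3/9.
Answer: 4*z**3*log(z)/3 - 4*z**3/9.


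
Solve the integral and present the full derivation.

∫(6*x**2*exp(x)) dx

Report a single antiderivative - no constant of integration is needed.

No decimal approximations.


Step 1. Integrate ∫(6*x**2*exp(x)) dx by parts with u = x**2, dv = (6*exp(x)) dx, so v = 6*exp(x): now 6*x**2*exp(x) + ∫(-12*x*exp(x)) dx.
Step 2. Integrate ∫(-12*x*exp(x)) dx by parts with u = x, dv = (-12*exp(x)) dx, so v = -12*exp(x): now 6*x**2*exp(x) - 12*x*exp(x) + ∫(12*exp(x)) dx.
Step 3. Evaluate the standard form: now 6*x**2*exp(x) - 12*x*exp(x) + 12*exp(x).
Answer: 6*x**2*exp(x) - 12*x*exp(x) + 12*exp(x).


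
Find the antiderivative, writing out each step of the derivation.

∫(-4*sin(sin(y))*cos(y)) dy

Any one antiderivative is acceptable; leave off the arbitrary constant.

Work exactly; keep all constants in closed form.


Step 1. Substitute u = sin(y), turning ∫(-4*sin(sin(y))*cos(y)) dy into ∫(-4*sin(u)) du: now ∫(-4*sin(u)) du.
Step 2. Evaluate the standard form: now 4*cos(u).
Step 3. Substitute back u = sin(y): now 4*cos(sin(y)).
Answer: 4*cos(sin(y)).


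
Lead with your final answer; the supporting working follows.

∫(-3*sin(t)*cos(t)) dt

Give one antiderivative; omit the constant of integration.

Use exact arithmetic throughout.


The answer is -3*sin(t)**2/2.
Step 1. Substitute u = sin(t), turning ∫(-3*sin(t)*cos(t)) dt into ∫(-3*u) du: now ∫(-3*u) du.
Step 2. Evaluate the standard form: now -3*u**2/2.
Step 3. Substitute back u = sin(t): now -3*sin(t)**2/2.
Answer: -3*sin(t)**2/2.


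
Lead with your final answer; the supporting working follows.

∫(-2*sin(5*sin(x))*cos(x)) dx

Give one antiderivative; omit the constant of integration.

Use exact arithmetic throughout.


The answer is 2*cos(5*sin(x))/5.
Step 1. Substitute u = sin(x), turning ∫(-2*sin(5*sin(x))*cos(x)) dx into ∫(-2*sin(5*u)) du: now ∫(-2*sin(5*u)) du.
Step 2. Evaluate the standard form: now 2*cos(5*u)/5.
Step 3. Substitute back u = sin(x): now 2*cos(5*sin(x))/5.
Answer: 2*cos(5*sin(x))/5.


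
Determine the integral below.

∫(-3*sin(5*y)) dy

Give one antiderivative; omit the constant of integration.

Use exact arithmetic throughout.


Answer: 3*cos(5*y)/5.


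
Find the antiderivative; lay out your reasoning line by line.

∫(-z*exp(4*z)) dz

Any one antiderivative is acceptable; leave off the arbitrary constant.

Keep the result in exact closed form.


Step 1. Integrate ∫(-z*exp(4*z)) dz by parts with u = z, dv = (-exp(4*z)) dz, so v = -exp(4*z)/4: now -z*exp(4*z)/4 + ∫(exp(4*z)/4) dz.
Step 2. Evaluate the standard form: now -z*exp(4*z)/4 + exp(4*z)/16.
Answer: -z*exp(4*z)/4 + exp(4*z)/16.


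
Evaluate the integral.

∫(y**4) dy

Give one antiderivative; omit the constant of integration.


Answer: y**5/5.


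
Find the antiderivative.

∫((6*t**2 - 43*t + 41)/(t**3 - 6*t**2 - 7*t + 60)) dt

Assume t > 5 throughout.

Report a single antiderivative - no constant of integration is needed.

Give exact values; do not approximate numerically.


Answer: -3*log(t - 5) + 5*log(t - 4) + 4*log(t + 3).


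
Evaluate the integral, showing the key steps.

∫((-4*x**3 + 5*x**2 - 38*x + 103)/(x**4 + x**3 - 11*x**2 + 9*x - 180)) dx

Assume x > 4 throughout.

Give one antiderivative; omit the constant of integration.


Step 1. Decompose ∫((-4*x**3 + 5*x**2 - 38*x + 103)/(x**4 + x**3 - 11*x**2 + 9*x - 180)) dx by partial fractions, (-4*x**3 + 5*x**2 - 38*x + 103)/(x**4 + x**3 - 11*x**2 + 9*x - 180) = -2/(x**2 + 9) - 3/(x + 5) - 1/(x - 4): now ∫(-1/(x - 4)) dx + ∫(-3/(x + 5)) dx + ∫(-2/(x**2 + 9)) dx.
Step 2. Evaluate the standard form [assuming x > 4]: now -log(x - 4) + ∫(-3/(x + 5)) dx + ∫(-2/(x**2 + 9)) dx.
Step 3. Evaluate the standard form [assuming x > -5]: now -log(x - 4) - 3*log(x + 5) + ∫(-2/(x**2 + 9)) dx.
Step 4. Evaluate the standard form: now -log(x - 4) - 3*log(x + 5) - 2*atan(x/3)/3.
Answer: -log(x - 4) - 3*log(x + 5) - 2*atan(x/3)/3.


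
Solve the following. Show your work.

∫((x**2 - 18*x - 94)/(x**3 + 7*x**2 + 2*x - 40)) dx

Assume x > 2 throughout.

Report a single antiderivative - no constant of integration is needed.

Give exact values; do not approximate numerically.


Step 1. Decompose ∫((x**2 - 18*x - 94)/(x**3 + 7*x**2 + 2*x - 40)) dx by partial fractions, (x**2 - 18*x - 94)/(x**3 + 7*x**2 + 2*x - 40) = 3/(x + 5) + 1/(x + 4) - 3/(x - 2): now ∫(-3/(x - 2)) dx + ∫(1/(x + 4)) dx + ∫(3/(x + 5)) dx.
Step 2. Evaluate the standard form [assuming x > -4]: now log(x + 4) + ∫(-3/(x - 2)) dx + ∫(3/(x + 5)) dx.
Step 3. Evaluate the standard form [assuming x > -5]: now log(x + 4) + 3*log(x + 5) + ∫(-3/(x - 2)) dx.
Step 4. Evaluate the standard form [assuming x > 2]: now -3*log(x - 2) + log(x + 4) + 3*log(x + 5).
Answer: -3*log(x - 2) + log(x + 4) + 3*log(x + 5).


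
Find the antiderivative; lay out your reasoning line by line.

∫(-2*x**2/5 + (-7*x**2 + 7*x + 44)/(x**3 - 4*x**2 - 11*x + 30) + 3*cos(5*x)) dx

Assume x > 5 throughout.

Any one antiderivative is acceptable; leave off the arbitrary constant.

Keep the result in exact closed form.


Step 1. Rewrite: now ∫(-2*x**2/5) dx + ∫((-7*x**2 + 7*x + 44)/(x**3 - 4*x**2 - 11*x + 30)) dx + ∫(3*cos(5*x)) dx.
Step 2. Decompose ∫((-7*x**2 + 7*x + 44)/(x**3 - 4*x**2 - 11*x + 30)) dx by partial fractions, (-7*x**2 + 7*x + 44)/(x**3 - 4*x**2 - 11*x + 30) = -1/(x + 3) - 2/(x - 2) - 4/(x - 5): now ∫(-2*x**2/5) dx + ∫(-4/(x - 5)) dx + ∫(-2/(x - 2)) dx + ∫(-1/(x + 3)) dx + ∫(3*cos(5*x)) dx.
Step 3. Evaluate the standard form [assuming x > -3]: now -log(x + 3) + ∫(-2*x**2/5) dx + ∫(-4/(x - 5)) dx + ∫(-2/(x - 2)) dx + ∫(3*cos(5*x)) dx.
Step 4. Evaluate the standard form [assuming x > 5]: now -4*log(x - 5) - log(x + 3) + ∫(-2*x**2/5) dx + ∫(-2/(x - 2)) dx + ∫(3*cos(5*x)) dx.
Step 5. Evaluate the standard form [assuming x > 2]: now -4*log(x - 5) - 2*log(x - 2) - log(x + 3) + ∫(-2*x**2/5) dx + ∫(3*cos(5*x)) dx.
Step 6. Evaluate the standard form: now -4*log(x - 5) - 2*log(x - 2) - log(x + 3) + 3*sin(5*x)/5 + ∫(-2*x**2/5) dx.
Step 7. Evaluate the standard form: now -2*x**3/15 - 4*log(x - 5) - 2*log(x - 2) - log(x + 3) + 3*sin(5*x)/5.
Answer: -2*x**3/15 - 4*log(x - 5) - 2*log(x - 2) - log(x + 3) + 3*sin(5*x)/5.


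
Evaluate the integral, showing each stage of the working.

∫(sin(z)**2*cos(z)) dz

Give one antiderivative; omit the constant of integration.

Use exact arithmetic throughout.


Step 1. Substitute u = sin(z), turning ∫(sin(z)**2*cos(z)) dz into ∫(u**2) du: now ∫(u**2) du.
Step 2. Evaluate the standard form: now u**3/3.
Step 3. Substitute back u = sin(z): now sin(z)**3/3.
Answer: sin(z)**3/3.


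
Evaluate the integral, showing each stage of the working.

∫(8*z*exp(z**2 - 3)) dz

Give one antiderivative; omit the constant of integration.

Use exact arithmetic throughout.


Step 1. Substitute u = z**2 - 3, turning ∫(8*z*exp(z**2 - 3)) dz into ∫(4*exp(u)) du: now ∫(4*exp(u)) du.
Step 2. Evaluate the standard form: now 4*exp(u).
Step 3. Substitute back u = z**2 - 3: now 4*exp(z**2 - 3).
Answer: 4*exp(z**2 - 3).


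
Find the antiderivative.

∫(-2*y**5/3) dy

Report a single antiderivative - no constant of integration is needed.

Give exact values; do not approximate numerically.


Answer: -y**6/9.


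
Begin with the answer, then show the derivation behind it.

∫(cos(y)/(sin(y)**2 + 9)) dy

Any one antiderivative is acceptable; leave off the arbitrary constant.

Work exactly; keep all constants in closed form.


The answer is atan(sin(y)/3)/3.
Step 1. Substitute u = sin(y), turning ∫(cos(y)/(sin(y)**2 + 9)) dy into ∫(1/(u**2 + 9)) du: now ∫(1/(u**2 + 9)) du.
Step 2. Evaluate the standard form: now atan(u/3)/3.
Step 3. Substitute back u = sin(y): now atan(sin(y)/3)/3.
Answer: atan(sin(y)/3)/3.


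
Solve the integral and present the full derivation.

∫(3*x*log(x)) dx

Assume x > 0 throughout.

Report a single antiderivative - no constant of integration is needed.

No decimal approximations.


Step 1. Integrate ∫(3*x*log(x)) dx by parts with u = log(x), dv = (3*x) dx, so v = 3*x**2/2 [assuming x > 0]: now 3*x**2*log(x)/2 + ∫(-3*x/2) dx.
Step 2. Evaluate the standard form: now 3*x**2*log(x)/2 - 3*x**2/4.
Answer: 3*x**2*log(x)/2 - 3*x**2/4.


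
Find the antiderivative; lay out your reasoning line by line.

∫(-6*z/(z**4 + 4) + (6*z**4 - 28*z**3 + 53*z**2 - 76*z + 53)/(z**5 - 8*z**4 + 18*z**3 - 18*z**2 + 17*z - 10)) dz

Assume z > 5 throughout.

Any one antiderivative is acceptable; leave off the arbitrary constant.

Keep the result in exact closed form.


Step 1. Rewrite: now ∫(-6*z/(z**4 + 4)) dz + ∫((6*z**4 - 28*z**3 + 53*z**2 - 76*z + 53)/(z**5 - 8*z**4 + 18*z**3 - 18*z**2 + 17*z - 10)) dz.
Step 2. Substitute u = z**2, turning ∫(-6*z/(z**4 + 4)) dz into ∫(-3/(u**2 + 4)) du: now ∫((6*z**4 - 28*z**3 + 53*z**2 - 76*z + 53)/(z**5 - 8*z**4 + 18*z**3 - 18*z**2 + 17*z - 10)) dz + ∫(-3/(u**2 + 4)) du.
Step 3. Evaluate the standard form: now -3*atan(u/2)/2 + ∫((6*z**4 - 28*z**3 + 53*z**2 - 76*z + 53)/(z**5 - 8*z**4 + 18*z**3 - 18*z**2 + 17*z - 10)) dz.
Step 4. Substitute back u = z**2: now -3*atan(z**2/2)/2 + ∫((6*z**4 - 28*z**3 + 53*z**2 - 76*z + 53)/(z**5 - 8*z**4 + 18*z**3 - 18*z**2 + 17*z - 10)) dz.
Step 5. Decompose ∫((6*z**4 - 28*z**3 + 53*z**2 - 76*z + 53)/(z**5 - 8*z**4 + 18*z**3 - 18*z**2 + 17*z - 10)) dz by partial fractions, (6*z**4 - 28*z**3 + 53*z**2 - 76*z + 53)/(z**5 - 8*z**4 + 18*z**3 - 18*z**2 + 17*z - 10) = -3/(z**2 + 1) + 1/(z - 1) + 1/(z - 2) + 4/(z - 5): now -3*atan(z**2/2)/2 + ∫(4/(z - 5)) dz + ∫(1/(z - 2)) dz + ∫(1/(z - 1)) dz + ∫(-3/(z**2 + 1)) dz.
Step 6. Evaluate the standard form [assuming z > 1]: now log(z - 1) - 3*atan(z**2/2)/2 + ∫(4/(z - 5)) dz + ∫(1/(z - 2)) dz + ∫(-3/(z**2 + 1)) dz.
Step 7. Evaluate the standard form [assuming z > 5]: now 4*log(z - 5) + log(z - 1) - 3*atan(z**2/2)/2 + ∫(1/(z - 2)) dz + ∫(-3/(z**2 + 1)) dz.
Step 8. Evaluate the standard form [assuming z > 2]: now 4*log(z - 5) + log(z - 2) + log(z - 1) - 3*atan(z**2/2)/2 + ∫(-3/(z**2 + 1)) dz.
Step 9. Evaluate the standard form: now 4*log(z - 5) + log(z - 2) + log(z - 1) - 3*atan(z) - 3*atan(z**2/2)/2.
Answer: 4*log(z - 5) + log(z - 2) + log(z - 1) - 3*atan(z) - 3*atan(z**2/2)/2.


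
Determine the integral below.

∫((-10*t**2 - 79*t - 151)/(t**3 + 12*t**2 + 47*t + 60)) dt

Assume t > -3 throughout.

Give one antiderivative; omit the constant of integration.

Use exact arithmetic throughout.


Answer: -2*log(t + 3) - 5*log(t + 4) - 3*log(t + 5).


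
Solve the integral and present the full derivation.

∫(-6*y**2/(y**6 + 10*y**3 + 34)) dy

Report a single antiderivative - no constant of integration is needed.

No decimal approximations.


Step 1. Substitute u = y**3 + 5, turning ∫(-6*y**2/(y**6 + 10*y**3 + 34)) dy into ∫(-2/(u**2 + 9)) du: now ∫(-2/(u**2 + 9)) du.
Step 2. Evaluate the standard form: now -2*atan(u/3)/3.
Step 3. Substitute back u = y**3 + 5: now -2*atan(y**3/3 + 5/3)/3.
Answer: -2*atan(y**3/3 + 5/3)/3.


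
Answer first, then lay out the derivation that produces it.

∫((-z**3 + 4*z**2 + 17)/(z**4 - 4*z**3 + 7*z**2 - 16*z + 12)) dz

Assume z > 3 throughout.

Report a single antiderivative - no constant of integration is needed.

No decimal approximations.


The answer is log(z - 3) - 2*log(z - 1) - atan(z/2)/2.
Step 1. Decompose ∫((-z**3 + 4*z**2 + 17)/(z**4 - 4*z**3 + 7*z**2 - 16*z + 12)) dz by partial fractions, (-z**3 + 4*z**2 + 17)/(z**4 - 4*z**3 + 7*z**2 - 16*z + 12) = -1/(z**2 + 4) - 2/(z - 1) + 1/(z - 3): now ∫(1/(z - 3)) dz + ∫(-2/(z - 1)) dz + ∫(-1/(z**2 + 4)) dz.
Step 2. Evaluate the standard form [assuming z > 3]: now log(z - 3) + ∫(-2/(z - 1)) dz + ∫(-1/(z**2 + 4)) dz.
Step 3. Evaluate the standard form [assuming z > 1]: now log(z - 3) - 2*log(z - 1) + ∫(-1/(z**2 + 4)) dz.
Step 4. Evaluate the standard form: now log(z - 3) - 2*log(z - 1) - atan(z/2)/2.
Answer: log(z - 3) - 2*log(z - 1) - atan(z/2)/2.


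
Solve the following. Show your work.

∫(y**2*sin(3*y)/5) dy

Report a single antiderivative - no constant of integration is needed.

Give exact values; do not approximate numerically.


Step 1. Integrate ∫(y**2*sin(3*y)/5) dy by parts with u = y**2, dv = (sin(3*y)/5) dy, so v = -cos(3*y)/15: now -y**2*cos(3*y)/15 + ∫(2*y*cos(3*y)/15) dy.
Step 2. Integrate ∫(2*y*cos(3*y)/15) dy by parts with u = y, dv = (2*cos(3*y)/15) dy, so v = 2*sin(3*y)/45: now -y**2*cos(3*y)/15 + 2*y*sin(3*y)/45 + ∫(-2*sin(3*y)/45) dy.
Step 3. Evaluate the standard form: now -y**2*cos(3*y)/15 + 2*y*sin(3*y)/45 + 2*cos(3*y)/135.
Answer: -y**2*cos(3*y)/15 + 2*y*sin(3*y)/45 + 2*cos(3*y)/135.


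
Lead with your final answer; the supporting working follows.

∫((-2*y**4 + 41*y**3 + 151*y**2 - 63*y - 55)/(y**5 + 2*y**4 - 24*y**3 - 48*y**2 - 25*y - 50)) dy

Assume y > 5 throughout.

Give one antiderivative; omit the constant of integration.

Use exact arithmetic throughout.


The answer is 4*log(y - 5) - 3*log(y + 2) - 3*log(y + 5) + 4*atan(y).
Step 1. Decompose ∫((-2*y**4 + 41*y**3 + 151*y**2 - 63*y - 55)/(y**5 + 2*y**4 - 24*y**3 - 48*y**2 - 25*y - 50)) dy by partial fractions, (-2*y**4 + 41*y**3 + 151*y**2 - 63*y - 55)/(y**5 + 2*y**4 - 24*y**3 - 48*y**2 - 25*y - 50) = 4/(y**2 + 1) - 3/(y + 5) - 3/(y + 2) + 4/(y - 5): now ∫(4/(y - 5)) dy + ∫(-3/(y + 2)) dy + ∫(-3/(y + 5)) dy + ∫(4/(y**2 + 1)) dy.
Step 2. Evaluate the standard form [assuming y > -5]: now -3*log(y + 5) + ∫(4/(y - 5)) dy + ∫(-3/(y + 2)) dy + ∫(4/(y**2 + 1)) dy.
Step 3. Evaluate the standard form [assuming y > 5]: now 4*log(y - 5) - 3*log(y + 5) + ∫(-3/(y + 2)) dy + ∫(4/(y**2 + 1)) dy.
Step 4. Evaluate the standard form [assuming y > -2]: now 4*log(y - 5) - 3*log(y + 2) - 3*log(y + 5) + ∫(4/(y**2 + 1)) dy.
Step 5. Evaluate the standard form: now 4*log(y - 5) - 3*log(y + 2) - 3*log(y + 5) + 4*atan(y).
Answer: 4*log(y - 5) - 3*log(y + 2) - 3*log(y + 5) + 4*atan(y).


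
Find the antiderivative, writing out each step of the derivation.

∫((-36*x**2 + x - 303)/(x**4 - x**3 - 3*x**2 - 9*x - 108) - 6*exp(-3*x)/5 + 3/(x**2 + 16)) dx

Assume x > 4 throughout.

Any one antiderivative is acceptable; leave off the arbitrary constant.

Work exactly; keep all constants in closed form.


Step 1. Rewrite: now ∫((-36*x**2 + x - 303)/(x**4 - x**3 - 3*x**2 - 9*x - 108)) dx + ∫(3/(x**2 + 16)) dx + ∫(-6*exp(-3*x)/5) dx.
Step 2. Evaluate the standard form: now ∫((-36*x**2 + x - 303)/(x**4 - x**3 - 3*x**2 - 9*x - 108)) dx + ∫(3/(x**2 + 16)) dx + 2*exp(-3*x)/5.
Step 3. Evaluate the standard form: now 3*atan(x/4)/4 + ∫((-36*x**2 + x - 303)/(x**4 - x**3 - 3*x**2 - 9*x - 108)) dx + 2*exp(-3*x)/5.
Step 4. Decompose ∫((-36*x**2 + x - 303)/(x**4 - x**3 - 3*x**2 - 9*x - 108)) dx by partial fractions, (-36*x**2 + x - 303)/(x**4 - x**3 - 3*x**2 - 9*x - 108) = -1/(x**2 + 9) + 5/(x + 3) - 5/(x - 4): now 3*atan(x/4)/4 + ∫(-5/(x - 4)) dx + ∫(5/(x + 3)) dx + ∫(-1/(x**2 + 9)) dx + 2*exp(-3*x)/5.
Step 5. Evaluate the standard form [assuming x > -3]: now 5*log(x + 3) + 3*atan(x/4)/4 + ∫(-5/(x - 4)) dx + ∫(-1/(x**2 + 9)) dx + 2*exp(-3*x)/5.
Step 6. Evaluate the standard form [assuming x > 4]: now -5*log(x - 4) + 5*log(x + 3) + 3*atan(x/4)/4 + ∫(-1/(x**2 + 9)) dx + 2*exp(-3*x)/5.
Step 7. Evaluate the standard form: now -5*log(x - 4) + 5*log(x + 3) + 3*atan(x/4)/4 - atan(x/3)/3 + 2*exp(-3*x)/5.
Answer: -5*log(x - 4) + 5*log(x + 3) + 3*atan(x/4)/4 - atan(x/3)/3 + 2*exp(-3*x)/5.


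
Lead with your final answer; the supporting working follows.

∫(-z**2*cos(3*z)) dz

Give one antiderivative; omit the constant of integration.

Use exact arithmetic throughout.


The answer is -z**2*sin(3*z)/3 - 2*z*cos(3*z)/9 + 2*sin(3*z)/27.
Step 1. Integrate ∫(-z**2*cos(3*z)) dz by parts with u = z**2, dv = (-cos(3*z)) dz, so v = -sin(3*z)/3: now -z**2*sin(3*z)/3 + ∫(2*z*sin(3*z)/3) dz.
Step 2. Integrate ∫(2*z*sin(3*z)/3) dz by parts with u = z, dv = (2*sin(3*z)/3) dz, so v = -2*cos(3*z)/9: now -z**2*sin(3*z)/3 - 2*z*cos(3*z)/9 + ∫(2*cos(3*z)/9) dz.
Step 3. Evaluate the standard form: now -z**2*sin(3*z)/3 - 2*z*cos(3*z)/9 + 2*sin(3*z)/27.
Answer: -z**2*sin(3*z)/3 - 2*z*cos(3*z)/9 + 2*sin(3*z)/27.


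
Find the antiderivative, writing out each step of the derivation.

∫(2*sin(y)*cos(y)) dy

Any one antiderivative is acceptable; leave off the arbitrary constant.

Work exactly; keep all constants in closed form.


Step 1. Substitute u = sin(y), turning ∫(2*sin(y)*cos(y)) dy into ∫(2*u) du: now ∫(2*u) du.
Step 2. Evaluate the standard form: now u**2.
Step 3. Substitute back u = sin(y): now sin(y)**2.
Answer: sin(y)**2.


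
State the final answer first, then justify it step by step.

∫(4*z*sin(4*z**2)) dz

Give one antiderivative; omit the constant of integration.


The answer is -cos(4*z**2)/2.
Step 1. Substitute u = z**2, turning ∫(4*z*sin(4*z**2)) dz into ∫(2*sin(4*u)) du: now ∫(2*sin(4*u)) du.
Step 2. Evaluate the standard form: now -cos(4*u)/2.
Step 3. Substitute back u = z**2: now -cos(4*z**2)/2.
Answer: -cos(4*z**2)/2.


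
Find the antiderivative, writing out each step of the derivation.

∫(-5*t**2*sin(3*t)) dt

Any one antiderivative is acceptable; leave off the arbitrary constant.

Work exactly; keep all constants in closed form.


Step 1. Integrate ∫(-5*t**2*sin(3*t)) dt by parts with u = t**2, dv = (-5*sin(3*t)) dt, so v = 5*cos(3*t)/3: now 5*t**2*cos(3*t)/3 + ∫(-10*t*cos(3*t)/3) dt.
Step 2. Integrate ∫(-10*t*cos(3*t)/3) dt by parts with u = t, dv = (-10*cos(3*t)/3) dt, so v = -10*sin(3*t)/9: now 5*t**2*cos(3*t)/3 - 10*t*sin(3*t)/9 + ∫(10*sin(3*t)/9) dt.
Step 3. Evaluate the standard form: now 5*t**2*cos(3*t)/3 - 10*t*sin(3*t)/9 - 10*cos(3*t)/27.
Answer: 5*t**2*cos(3*t)/3 - 10*t*sin(3*t)/9 - 10*cos(3*t)/27.


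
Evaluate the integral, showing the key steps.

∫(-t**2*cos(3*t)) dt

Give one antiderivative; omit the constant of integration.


Step 1. Integrate ∫(-t**2*cos(3*t)) dt by parts with u = t**2, dv = (-cos(3*t)) dt, so v = -sin(3*t)/3: now -t**2*sin(3*t)/3 + ∫(2*t*sin(3*t)/3) dt.
Step 2. Integrate ∫(2*t*sin(3*t)/3) dt by parts with u = t, dv = (2*sin(3*t)/3) dt, so v = -2*cos(3*t)/9: now -t**2*sin(3*t)/3 - 2*t*cos(3*t)/9 + ∫(2*cos(3*t)/9) dt.
Step 3. Evaluate the standard form: now -t**2*sin(3*t)/3 - 2*t*cos(3*t)/9 + 2*sin(3*t)/27.
Answer: -t**2*sin(3*t)/3 - 2*t*cos(3*t)/9 + 2*sin(3*t)/27.


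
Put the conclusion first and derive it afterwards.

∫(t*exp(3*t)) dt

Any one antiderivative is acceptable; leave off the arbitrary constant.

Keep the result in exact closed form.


The answer is t*exp(3*t)/3 - exp(3*t)/9.
Step 1. Integrate ∫(t*exp(3*t)) dt by parts with u = t, dv = (exp(3*t)) dt, so v = exp(3*t)/3: now t*exp(3*t)/3 + ∫(-exp(3*t)/3) dt.
Step 2. Evaluate the standard form: now t*exp(3*t)/3 - exp(3*t)/9.
Answer: t*exp(3*t)/3 - exp(3*t)/9.


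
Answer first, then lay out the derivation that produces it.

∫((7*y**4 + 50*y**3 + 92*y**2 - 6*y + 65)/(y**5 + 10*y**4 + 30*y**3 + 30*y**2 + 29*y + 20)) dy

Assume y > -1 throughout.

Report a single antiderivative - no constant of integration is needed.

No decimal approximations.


The answer is 5*log(y + 1) - 3*log(y + 4) + 5*log(y + 5) - 2*atan(y).
Step 1. Decompose ∫((7*y**4 + 50*y**3 + 92*y**2 - 6*y + 65)/(y**5 + 10*y**4 + 30*y**3 + 30*y**2 + 29*y + 20)) dy by partial fractions, (7*y**4 + 50*y**3 + 92*y**2 - 6*y + 65)/(y**5 + 10*y**4 + 30*y**3 + 30*y**2 + 29*y + 20) = -2/(y**2 + 1) + 5/(y + 5) - 3/(y + 4) + 5/(y + 1): now ∫(5/(y + 1)) dy + ∫(-3/(y + 4)) dy + ∫(5/(y + 5)) dy + ∫(-2/(y**2 + 1)) dy.
Step 2. Evaluate the standard form [assuming y > -4]: now -3*log(y + 4) + ∫(5/(y + 1)) dy + ∫(5/(y + 5)) dy + ∫(-2/(y**2 + 1)) dy.
Step 3. Evaluate the standard form [assuming y > -1]: now 5*log(y + 1) - 3*log(y + 4) + ∫(5/(y + 5)) dy + ∫(-2/(y**2 + 1)) dy.
Step 4. Evaluate the standard form [assuming y > -5]: now 5*log(y + 1) - 3*log(y + 4) + 5*log(y + 5) + ∫(-2/(y**2 + 1)) dy.
Step 5. Evaluate the standard form: now 5*log(y + 1) - 3*log(y + 4) + 5*log(y + 5) - 2*atan(y).
Answer: 5*log(y + 1) - 3*log(y + 4) + 5*log(y + 5) - 2*atan(y).


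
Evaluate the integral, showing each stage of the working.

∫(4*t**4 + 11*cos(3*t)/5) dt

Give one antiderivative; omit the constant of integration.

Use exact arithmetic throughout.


Step 1. Rewrite: now ∫(4*t**4) dt + ∫(11*cos(3*t)/5) dt.
Step 2. Evaluate the standard form: now 4*t**5/5 + ∫(11*cos(3*t)/5) dt.
Step 3. Evaluate the standard form: now 4*t**5/5 + 11*sin(3*t)/15.
Answer: 4*t**5/5 + 11*sin(3*t)/15.


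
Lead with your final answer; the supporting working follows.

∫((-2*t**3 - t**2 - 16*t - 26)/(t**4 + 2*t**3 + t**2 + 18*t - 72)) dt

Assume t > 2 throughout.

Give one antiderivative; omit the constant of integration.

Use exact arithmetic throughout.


The answer is -log(t - 2) - log(t + 4) + atan(t/3)/3.
Step 1. Decompose ∫((-2*t**3 - t**2 - 16*t - 26)/(t**4 + 2*t**3 + t**2 + 18*t - 72)) dt by partial fractions, (-2*t**3 - t**2 - 16*t - 26)/(t**4 + 2*t**3 + t**2 + 18*t - 72) = 1/(t**2 + 9) - 1/(t + 4) - 1/(t - 2): now ∫(-1/(t - 2)) dt + ∫(-1/(t + 4)) dt + ∫(1/(t**2 + 9)) dt.
Step 2. Evaluate the standard form [assuming t > -4]: now -log(t + 4) + ∫(-1/(t - 2)) dt + ∫(1/(t**2 + 9)) dt.
Step 3. Evaluate the standard form [assuming t > 2]: now -log(t - 2) - log(t + 4) + ∫(1/(t**2 + 9)) dt.
Step 4. Evaluate the standard form: now -log(t - 2) - log(t + 4) + atan(t/3)/3.
Answer: -log(t - 2) - log(t + 4) + atan(t/3)/3.


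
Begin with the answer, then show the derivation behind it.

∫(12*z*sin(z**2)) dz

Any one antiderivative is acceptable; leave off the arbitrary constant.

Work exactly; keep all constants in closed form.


The answer is -6*cos(z**2).
Step 1. Substitute u = z**2, turning ∫(12*z*sin(z**2)) dz into ∫(6*sin(u)) du: now ∫(6*sin(u)) du.
Step 2. Evaluate the standard form: now -6*cos(u).
Step 3. Substitute back u = z**2: now -6*cos(z**2).
Answer: -6*cos(z**2).


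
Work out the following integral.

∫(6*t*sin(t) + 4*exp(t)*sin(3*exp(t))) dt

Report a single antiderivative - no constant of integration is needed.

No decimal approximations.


Answer: -6*t*cos(t) + 6*sin(t) - 4*cos(3*exp(t))/3.


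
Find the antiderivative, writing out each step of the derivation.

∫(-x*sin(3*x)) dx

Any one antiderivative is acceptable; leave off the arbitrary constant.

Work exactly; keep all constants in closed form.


Step 1. Integrate ∫(-x*sin(3*x)) dx by parts with u = x, dv = (-sin(3*x)) dx, so v = cos(3*x)/3: now x*cos(3*x)/3 + ∫(-cos(3*x)/3) dx.
Step 2. Evaluate the standard form: now x*cos(3*x)/3 - sin(3*x)/9.
Answer: x*cos(3*x)/3 - sin(3*x)/9.


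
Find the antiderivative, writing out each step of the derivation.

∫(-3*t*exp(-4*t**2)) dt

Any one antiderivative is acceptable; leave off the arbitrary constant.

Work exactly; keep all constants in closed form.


Step 1. Substitute u = t**2, turning ∫(-3*t*exp(-4*t**2)) dt into ∫(-3*exp(-4*u)/2) du: now ∫(-3*exp(-4*u)/2) du.
Step 2. Evaluate the standard form: now 3*exp(-4*u)/8.
Step 3. Substitute back u = t**2: now 3*exp(-4*t**2)/8.
Answer: 3*exp(-4*t**2)/8.


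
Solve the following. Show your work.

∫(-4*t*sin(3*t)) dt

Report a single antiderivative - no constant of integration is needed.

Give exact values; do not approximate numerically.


Step 1. Integrate ∫(-4*t*sin(3*t)) dt by parts with u = t, dv = (-4*sin(3*t)) dt, so v = 4*cos(3*t)/3: now 4*t*cos(3*t)/3 + ∫(-4*cos(3*t)/3) dt.
Step 2. Evaluate the standard form: now 4*t*cos(3*t)/3 - 4*sin(3*t)/9.
Answer: 4*t*cos(3*t)/3 - 4*sin(3*t)/9.


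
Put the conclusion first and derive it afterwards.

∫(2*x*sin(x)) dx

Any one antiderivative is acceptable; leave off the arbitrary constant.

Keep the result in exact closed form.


The answer is -2*x*cos(x) + 2*sin(x).
Step 1. Integrate ∫(2*x*sin(x)) dx by parts with u = x, dv = (2*sin(x)) dx, so v = -2*cos(x): now -2*x*cos(x) + ∫(2*cos(x)) dx.
Step 2. Evaluate the standard form: now -2*x*cos(x) + 2*sin(x).
Answer: -2*x*cos(x) + 2*sin(x).


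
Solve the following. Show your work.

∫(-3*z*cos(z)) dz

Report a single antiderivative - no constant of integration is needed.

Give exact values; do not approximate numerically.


Step 1. Integrate ∫(-3*z*cos(z)) dz by parts with u = z, dv = (-3*cos(z)) dz, so v = -3*sin(z): now -3*z*sin(z) + ∫(3*sin(z)) dz.
Step 2. Evaluate the standard form: now -3*z*sin(z) - 3*cos(z).
Answer: -3*z*sin(z) - 3*cos(z).


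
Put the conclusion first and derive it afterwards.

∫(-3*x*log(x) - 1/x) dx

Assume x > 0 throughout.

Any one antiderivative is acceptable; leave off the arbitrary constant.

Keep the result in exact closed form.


The answer is -3*x**2*log(x)/2 + 3*x**2/4 - log(x).
Step 1. Rewrite: now ∫(-1/x) dx + ∫(-3*x*log(x)) dx.
Step 2. Evaluate the standard form [assuming x > 0]: now -log(x) + ∫(-3*x*log(x)) dx.
Step 3. Integrate ∫(-3*x*log(x)) dx by parts with u = log(x), dv = (-3*x) dx, so v = -3*x**2/2 [assuming x > 0]: now -3*x**2*log(x)/2 - log(x) + ∫(3*x/2) dx.
Step 4. Evaluate the standard form: now -3*x**2*log(x)/2 + 3*x**2/4 - log(x).
Answer: -3*x**2*log(x)/2 + 3*x**2/4 - log(x).


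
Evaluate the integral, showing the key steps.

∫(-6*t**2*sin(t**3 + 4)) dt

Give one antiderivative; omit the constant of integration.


Step 1. Substitute u = t**3 + 4, turning ∫(-6*t**2*sin(t**3 + 4)) dt into ∫(-2*sin(u)) du: now ∫(-2*sin(u)) du.
Step 2. Evaluate the standard form: now 2*cos(u).
Step 3. Substitute back u = t**3 + 4: now 2*cos(t**3 + 4).
Answer: 2*cos(t**3 + 4).


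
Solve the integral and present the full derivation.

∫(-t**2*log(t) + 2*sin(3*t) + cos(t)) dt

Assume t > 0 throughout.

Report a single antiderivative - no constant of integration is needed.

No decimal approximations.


Step 1. Rewrite: now ∫(-t**2*log(t)) dt + ∫(2*sin(3*t)) dt + ∫(cos(t)) dt.
Step 2. Evaluate the standard form: now sin(t) + ∫(-t**2*log(t)) dt + ∫(2*sin(3*t)) dt.
Step 3. Integrate ∫(-t**2*log(t)) dt by parts with u = log(t), dv = (-t**2) dt, so v = -t**3/3 [assuming t > 0]: now -t**3*log(t)/3 + sin(t) + ∫(t**2/3) dt + ∫(2*sin(3*t)) dt.
Step 4. Evaluate the standard form: now -t**3*log(t)/3 + t**3/9 + sin(t) + ∫(2*sin(3*t)) dt.
Step 5. Evaluate the standard form: now -t**3*log(t)/3 + t**3/9 + sin(t) - 2*cos(3*t)/3.
Answer: -t**3*log(t)/3 + t**3/9 + sin(t) - 2*cos(3*t)/3.


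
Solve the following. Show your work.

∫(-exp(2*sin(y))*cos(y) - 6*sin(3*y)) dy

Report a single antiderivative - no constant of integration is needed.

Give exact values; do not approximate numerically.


Step 1. Rewrite: now ∫(-exp(2*sin(y))*cos(y)) dy + ∫(-6*sin(3*y)) dy.
Step 2. Substitute u = sin(y), turning ∫(-exp(2*sin(y))*cos(y)) dy into ∫(-exp(2*u)) du: now ∫(-exp(2*u)) du + ∫(-6*sin(3*y)) dy.
Step 3. Evaluate the standard form: now -exp(2*u)/2 + ∫(-6*sin(3*y)) dy.
Step 4. Substitute back u = sin(y): now -exp(2*sin(y))/2 + ∫(-6*sin(3*y)) dy.
Step 5. Evaluate the standard form: now -exp(2*sin(y))/2 + 2*cos(3*y).
Answer: -exp(2*sin(y))/2 + 2*cos(3*y).


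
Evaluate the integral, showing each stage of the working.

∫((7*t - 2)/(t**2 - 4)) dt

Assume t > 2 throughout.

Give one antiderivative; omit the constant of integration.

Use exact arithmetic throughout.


Step 1. Decompose ∫((7*t - 2)/(t**2 - 4)) dt by partial fractions, (7*t - 2)/(t**2 - 4) = 4/(t + 2) + 3/(t - 2): now ∫(3/(t - 2)) dt + ∫(4/(t + 2)) dt.
Step 2. Evaluate the standard form [assuming t > 2]: now 3*log(t - 2) + ∫(4/(t + 2)) dt.
Step 3. Evaluate the standard form [assuming t > -2]: now 3*log(t - 2) + 4*log(t + 2).
Answer: 3*log(t - 2) + 4*log(t + 2).


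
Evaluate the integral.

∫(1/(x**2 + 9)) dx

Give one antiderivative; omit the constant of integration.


Answer: atan(x/3)/3.


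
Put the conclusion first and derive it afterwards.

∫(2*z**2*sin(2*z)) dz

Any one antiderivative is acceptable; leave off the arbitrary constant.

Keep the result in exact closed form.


The answer is -z**2*cos(2*z) + z*sin(2*z) + cos(2*z)/2.
Step 1. Integrate ∫(2*z**2*sin(2*z)) dz by parts with u = z**2, dv = (2*sin(2*z)) dz, so v = -cos(2*z): now -z**2*cos(2*z) + ∫(2*z*cos(2*z)) dz.
Step 2. Integrate ∫(2*z*cos(2*z)) dz by parts with u = z, dv = (2*cos(2*z)) dz, so v = sin(2*z): now -z**2*cos(2*z) + z*sin(2*z) + ∫(-sin(2*z)) dz.
Step 3. Evaluate the standard form: now -z**2*cos(2*z) + z*sin(2*z) + cos(2*z)/2.
Answer: -z**2*cos(2*z) + z*sin(2*z) + cos(2*z)/2.


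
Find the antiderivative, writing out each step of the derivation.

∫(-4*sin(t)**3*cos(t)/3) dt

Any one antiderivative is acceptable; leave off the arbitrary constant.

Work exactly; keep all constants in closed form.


Step 1. Substitute u = sin(t), turning ∫(-4*sin(t)**3*cos(t)/3) dt into ∫(-4*u**3/3) du: now ∫(-4*u**3/3) du.
Step 2. Evaluate the standard form: now -u**4/3.
Step 3. Substitute back u = sin(t): now -sin(t)**4/3.
Answer: -sin(t)**4/3.


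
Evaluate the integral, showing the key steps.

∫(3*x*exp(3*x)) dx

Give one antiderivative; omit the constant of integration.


Step 1. Integrate ∫(3*x*exp(3*x)) dx by parts with u = x, dv = (3*exp(3*x)) dx, so v = exp(3*x): now x*exp(3*x) + ∫(-exp(3*x)) dx.
Step 2. Evaluate the standard form: now x*exp(3*x) - exp(3*x)/3.
Answer: x*exp(3*x) - exp(3*x)/3.


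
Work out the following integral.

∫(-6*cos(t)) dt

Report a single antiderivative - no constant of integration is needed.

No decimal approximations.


Answer: -6*sin(t).


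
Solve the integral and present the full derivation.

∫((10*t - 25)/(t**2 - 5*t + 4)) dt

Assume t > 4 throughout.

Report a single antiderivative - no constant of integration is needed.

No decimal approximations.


Step 1. Decompose ∫((10*t - 25)/(t**2 - 5*t + 4)) dt by partial fractions, (10*t - 25)/(t**2 - 5*t + 4) = 5/(t - 1) + 5/(t - 4): now ∫(5/(t - 4)) dt + ∫(5/(t - 1)) dt.
Step 2. Evaluate the standard form [assuming t > 4]: now 5*log(t - 4) + ∫(5/(t - 1)) dt.
Step 3. Evaluate the standard form [assuming t > 1]: now 5*log(t - 4) + 5*log(t - 1).
Answer: 5*log(t - 4) + 5*log(t - 1).


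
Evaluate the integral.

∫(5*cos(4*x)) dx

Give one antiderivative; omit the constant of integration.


Answer: 5*sin(4*x)/4.


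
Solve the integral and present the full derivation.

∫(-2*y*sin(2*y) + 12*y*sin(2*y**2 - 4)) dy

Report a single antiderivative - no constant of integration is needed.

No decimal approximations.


Step 1. Rewrite: now ∫(-2*y*sin(2*y)) dy + ∫(12*y*sin(2*y**2 - 4)) dy.
Step 2. Substitute u = y**2 - 2, turning ∫(12*y*sin(2*y**2 - 4)) dy into ∫(6*sin(2*u)) du: now ∫(-2*y*sin(2*y)) dy + ∫(6*sin(2*u)) du.
Step 3. Evaluate the standard form: now -3*cos(2*u) + ∫(-2*y*sin(2*y)) dy.
Step 4. Substitute back u = y**2 - 2: now -3*cos(2*y**2 - 4) + ∫(-2*y*sin(2*y)) dy.
Step 5. Integrate ∫(-2*y*sin(2*y)) dy by parts with u = y, dv = (-2*sin(2*y)) dy, so v = cos(2*y): now y*cos(2*y) - 3*cos(2*y**2 - 4) + ∫(-cos(2*y)) dy.
Step 6. Evaluate the standard form: now y*cos(2*y) - sin(2*y)/2 - 3*cos(2*y**2 - 4).
Answer: y*cos(2*y) - sin(2*y)/2 - 3*cos(2*y**2 - 4).


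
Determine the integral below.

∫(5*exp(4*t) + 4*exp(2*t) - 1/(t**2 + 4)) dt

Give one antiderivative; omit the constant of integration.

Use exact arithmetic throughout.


Answer: 5*exp(4*t)/4 + 2*exp(2*t) - atan(t/2)/2.


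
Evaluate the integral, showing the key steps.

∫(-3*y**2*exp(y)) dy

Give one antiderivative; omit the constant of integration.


Step 1. Integrate ∫(-3*y**2*exp(y)) dy by parts with u = y**2, dv = (-3*exp(y)) dy, so v = -3*exp(y): now -3*y**2*exp(y) + ∫(6*y*exp(y)) dy.
Step 2. Integrate ∫(6*y*exp(y)) dy by parts with u = y, dv = (6*exp(y)) dy, so v = 6*exp(y): now -3*y**2*exp(y) + 6*y*exp(y) + ∫(-6*exp(y)) dy.
Step 3. Evaluate the standard form: now -3*y**2*exp(y) + 6*y*exp(y) - 6*exp(y).
Answer: -3*y**2*exp(y) + 6*y*exp(y) - 6*exp(y).


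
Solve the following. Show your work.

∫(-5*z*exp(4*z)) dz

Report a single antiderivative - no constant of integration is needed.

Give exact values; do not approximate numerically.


Step 1. Integrate ∫(-5*z*exp(4*z)) dz by parts with u = z, dv = (-5*exp(4*z)) dz, so v = -5*exp(4*z)/4: now -5*z*exp(4*z)/4 + ∫(5*exp(4*z)/4) dz.
Step 2. Evaluate the standard form: now -5*z*exp(4*z)/4 + 5*exp(4*z)/16.
Answer: -5*z*exp(4*z)/4 + 5*exp(4*z)/16.


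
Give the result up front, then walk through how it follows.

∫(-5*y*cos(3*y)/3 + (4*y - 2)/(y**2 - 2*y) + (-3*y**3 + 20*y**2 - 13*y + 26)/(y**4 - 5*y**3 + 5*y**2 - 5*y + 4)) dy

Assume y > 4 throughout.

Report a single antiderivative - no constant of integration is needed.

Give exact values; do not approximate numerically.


The answer is -5*y*sin(3*y)/9 + log(y) + 2*log(y - 4) + 3*log(y - 2) - 5*log(y - 1) - 5*cos(3*y)/27 + 2*atan(y).
Step 1. Rewrite: now ∫(-5*y*cos(3*y)/3) dy + ∫((4*y - 2)/(y**2 - 2*y)) dy + ∫((-3*y**3 + 20*y**2 - 13*y + 26)/(y**4 - 5*y**3 + 5*y**2 - 5*y + 4)) dy.
Step 2. Integrate ∫(-5*y*cos(3*y)/3) dy by parts with u = y, dv = (-5*cos(3*y)/3) dy, so v = -5*sin(3*y)/9: now -5*y*sin(3*y)/9 + ∫((4*y - 2)/(y**2 - 2*y)) dy + ∫((-3*y**3 + 20*y**2 - 13*y + 26)/(y**4 - 5*y**3 + 5*y**2 - 5*y + 4)) dy + ∫(5*sin(3*y)/9) dy.
Step 3. Evaluate the standard form: now -5*y*sin(3*y)/9 - 5*cos(3*y)/27 + ∫((4*y - 2)/(y**2 - 2*y)) dy + ∫((-3*y**3 + 20*y**2 - 13*y + 26)/(y**4 - 5*y**3 + 5*y**2 - 5*y + 4)) dy.
Step 4. Decompose ∫((4*y - 2)/(y**2 - 2*y)) dy by partial fractions, (4*y - 2)/(y**2 - 2*y) = 3/(y - 2) + 1/y: now -5*y*sin(3*y)/9 - 5*cos(3*y)/27 + ∫(1/y) dy + ∫((-3*y**3 + 20*y**2 - 13*y + 26)/(y**4 - 5*y**3 + 5*y**2 - 5*y + 4)) dy + ∫(3/(y - 2)) dy.
Step 5. Evaluate the standard form [assuming y > 2]: now -5*y*sin(3*y)/9 + 3*log(y - 2) - 5*cos(3*y)/27 + ∫(1/y) dy + ∫((-3*y**3 + 20*y**2 - 13*y + 26)/(y**4 - 5*y**3 + 5*y**2 - 5*y + 4)) dy.
Step 6. Evaluate the standard form [assuming y > 0]: now -5*y*sin(3*y)/9 + log(y) + 3*log(y - 2) - 5*cos(3*y)/27 + ∫((-3*y**3 + 20*y**2 - 13*y + 26)/(y**4 - 5*y**3 + 5*y**2 - 5*y + 4)) dy.
Step 7. Decompose ∫((-3*y**3 + 20*y**2 - 13*y + 26)/(y**4 - 5*y**3 + 5*y**2 - 5*y + 4)) dy by partial fractions, (-3*y**3 + 20*y**2 - 13*y + 26)/(y**4 - 5*y**3 + 5*y**2 - 5*y + 4) = 2/(y**2 + 1) - 5/(y - 1) + 2/(y - 4): now -5*y*sin(3*y)/9 + log(y) + 3*log(y - 2) - 5*cos(3*y)/27 + ∫(2/(y - 4)) dy + ∫(-5/(y - 1)) dy + ∫(2/(y**2 + 1)) dy.
Step 8. Evaluate the standard form [assuming y > 1]: now -5*y*sin(3*y)/9 + log(y) + 3*log(y - 2) - 5*log(y - 1) - 5*cos(3*y)/27 + ∫(2/(y - 4)) dy + ∫(2/(y**2 + 1)) dy.
Step 9. Evaluate the standard form [assuming y > 4]: now -5*y*sin(3*y)/9 + log(y) + 2*log(y - 4) + 3*log(y - 2) - 5*log(y - 1) - 5*cos(3*y)/27 + ∫(2/(y**2 + 1)) dy.
Step 10. Evaluate the standard form: now -5*y*sin(3*y)/9 + log(y) + 2*log(y - 4) + 3*log(y - 2) - 5*log(y - 1) - 5*cos(3*y)/27 + 2*atan(y).
Answer: -5*y*sin(3*y)/9 + log(y) + 2*log(y - 4) + 3*log(y - 2) - 5*log(y - 1) - 5*cos(3*y)/27 + 2*atan(y).


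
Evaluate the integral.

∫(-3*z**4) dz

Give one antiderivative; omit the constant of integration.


Answer: -3*z**5/5.


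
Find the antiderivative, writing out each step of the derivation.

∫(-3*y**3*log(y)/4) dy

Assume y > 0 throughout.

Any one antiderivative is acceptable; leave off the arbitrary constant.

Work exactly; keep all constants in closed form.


Step 1. Integrate ∫(-3*y**3*log(y)/4) dy by parts with u = log(y), dv = (-3*y**3/4) dy, so v = -3*y**4/16 [assuming y > 0]: now -3*y**4*log(y)/16 + ∫(3*y**3/16) dy.
Step 2. Evaluate the standard form: now -3*y**4*log(y)/16 + 3*y**4/64.
Answer: -3*y**4*log(y)/16 + 3*y**4/64.


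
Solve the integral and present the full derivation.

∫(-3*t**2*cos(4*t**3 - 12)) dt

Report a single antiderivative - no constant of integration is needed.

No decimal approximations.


Step 1. Substitute u = t**3 - 3, turning ∫(-3*t**2*cos(4*t**3 - 12)) dt into ∫(-cos(4*u)) du: now ∫(-cos(4*u)) du.
Step 2. Evaluate the standard form: now -sin(4*u)/4.
Step 3. Substitute back u = t**3 - 3: now -sin(4*t**3 - 12)/4.
Answer: -sin(4*t**3 - 12)/4.


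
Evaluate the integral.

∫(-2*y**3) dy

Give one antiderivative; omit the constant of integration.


Answer: -y**4/2.


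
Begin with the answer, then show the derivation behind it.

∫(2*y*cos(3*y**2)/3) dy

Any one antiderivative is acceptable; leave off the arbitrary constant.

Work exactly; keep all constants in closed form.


The answer is sin(3*y**2)/9.
Step 1. Substitute u = y**2, turning ∫(2*y*cos(3*y**2)/3) dy into ∫(cos(3*u)/3) du: now ∫(cos(3*u)/3) du.
Step 2. Evaluate the standard form: now sin(3*u)/9.
Step 3. Substitute back u = y**2: now sin(3*y**2)/9.
Answer: sin(3*y**2)/9.


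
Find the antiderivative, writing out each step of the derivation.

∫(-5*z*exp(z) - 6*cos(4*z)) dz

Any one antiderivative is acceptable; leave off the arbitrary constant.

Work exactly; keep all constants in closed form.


Step 1. Rewrite: now ∫(-5*z*exp(z)) dz + ∫(-6*cos(4*z)) dz.
Step 2. Integrate ∫(-5*z*exp(z)) dz by parts with u = z, dv = (-5*exp(z)) dz, so v = -5*exp(z): now -5*z*exp(z) + ∫(5*exp(z)) dz + ∫(-6*cos(4*z)) dz.
Step 3. Evaluate the standard form: now -5*z*exp(z) + 5*exp(z) + ∫(-6*cos(4*z)) dz.
Step 4. Evaluate the standard form: now -5*z*exp(z) + 5*exp(z) - 3*sin(4*z)/2.
Answer: -5*z*exp(z) + 5*exp(z) - 3*sin(4*z)/2.


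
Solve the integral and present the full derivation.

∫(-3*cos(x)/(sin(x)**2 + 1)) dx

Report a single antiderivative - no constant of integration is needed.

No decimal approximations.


Step 1. Substitute u = sin(x), turning ∫(-3*cos(x)/(sin(x)**2 + 1)) dx into ∫(-3/(u**2 + 1)) du: now ∫(-3/(u**2 + 1)) du.
Step 2. Evaluate the standard form: now -3*atan(u).
Step 3. Substitute back u = sin(x): now -3*atan(sin(x)).
Answer: -3*atan(sin(x)).


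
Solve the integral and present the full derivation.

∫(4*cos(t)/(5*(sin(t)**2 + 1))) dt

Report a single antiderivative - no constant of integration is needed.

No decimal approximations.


Step 1. Substitute u = sin(t), turning ∫(4*cos(t)/(5*(sin(t)**2 + 1))) dt into ∫(4/(5*(u**2 + 1))) du: now ∫(4/(5*(u**2 + 1))) du.
Step 2. Evaluate the standard form: now 4*atan(u)/5.
Step 3. Substitute back u = sin(t): now 4*atan(sin(t))/5.
Answer: 4*atan(sin(t))/5.


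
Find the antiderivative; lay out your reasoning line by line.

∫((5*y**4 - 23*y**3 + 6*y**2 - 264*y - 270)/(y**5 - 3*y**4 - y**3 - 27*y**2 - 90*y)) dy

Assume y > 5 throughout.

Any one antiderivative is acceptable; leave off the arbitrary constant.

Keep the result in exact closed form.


Step 1. Decompose ∫((5*y**4 - 23*y**3 + 6*y**2 - 264*y - 270)/(y**5 - 3*y**4 - y**3 - 27*y**2 - 90*y)) dy by partial fractions, (5*y**4 - 23*y**3 + 6*y**2 - 264*y - 270)/(y**5 - 3*y**4 - y**3 - 27*y**2 - 90*y) = 3/(y**2 + 9) + 3/(y + 2) - 1/(y - 5) + 3/y: now ∫(3/y) dy + ∫(-1/(y - 5)) dy + ∫(3/(y + 2)) dy + ∫(3/(y**2 + 9)) dy.
Step 2. Evaluate the standard form [assuming y > 5]: now -log(y - 5) + ∫(3/y) dy + ∫(3/(y + 2)) dy + ∫(3/(y**2 + 9)) dy.
Step 3. Evaluate the standard form [assuming y > -2]: now -log(y - 5) + 3*log(y + 2) + ∫(3/y) dy + ∫(3/(y**2 + 9)) dy.
Step 4. Evaluate the standard form [assuming y > 0]: now 3*log(y) - log(y - 5) + 3*log(y + 2) + ∫(3/(y**2 + 9)) dy.
Step 5. Evaluate the standard form: now 3*log(y) - log(y - 5) + 3*log(y + 2) + atan(y/3).
Answer: 3*log(y) - log(y - 5) + 3*log(y + 2) + atan(y/3).
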